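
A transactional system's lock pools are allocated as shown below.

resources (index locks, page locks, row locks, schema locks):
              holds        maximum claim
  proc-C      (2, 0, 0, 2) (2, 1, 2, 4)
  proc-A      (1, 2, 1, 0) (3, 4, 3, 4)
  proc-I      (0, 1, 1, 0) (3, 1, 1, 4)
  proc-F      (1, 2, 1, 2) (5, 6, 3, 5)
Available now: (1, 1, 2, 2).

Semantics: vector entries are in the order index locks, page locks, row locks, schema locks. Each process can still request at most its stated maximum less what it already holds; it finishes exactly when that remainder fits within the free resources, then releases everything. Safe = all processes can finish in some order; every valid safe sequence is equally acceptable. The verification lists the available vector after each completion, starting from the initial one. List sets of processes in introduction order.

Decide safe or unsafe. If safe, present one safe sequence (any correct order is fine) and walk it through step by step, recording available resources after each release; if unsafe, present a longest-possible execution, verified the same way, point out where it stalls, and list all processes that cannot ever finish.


SAFE — a valid safe sequence is proc-C, proc-I, proc-A, proc-F.
Key observation: reading the order forward, proc-C is the first process whose need (0, 1, 2, 2) meets the free pool (1, 1, 2, 2) exactly on a resource it requests.
Check, step by step:
  pool = (1, 1, 2, 2)
  proc-C needs (0, 1, 2, 2) <= (1, 1, 2, 2) -> finishes; pool += (2, 0, 0, 2) = (3, 1, 2, 4)
  proc-I needs (3, 0, 0, 4) <= (3, 1, 2, 4) -> finishes; pool += (0, 1, 1, 0) = (3, 2, 3, 4)
  proc-A needs (2, 2, 2, 4) <= (3, 2, 3, 4) -> finishes; pool += (1, 2, 1, 0) = (4, 4, 4, 4)
  proc-F needs (4, 4, 2, 3) <= (4, 4, 4, 4) -> finishes; pool += (1, 2, 1, 2) = (5, 6, 5, 6)


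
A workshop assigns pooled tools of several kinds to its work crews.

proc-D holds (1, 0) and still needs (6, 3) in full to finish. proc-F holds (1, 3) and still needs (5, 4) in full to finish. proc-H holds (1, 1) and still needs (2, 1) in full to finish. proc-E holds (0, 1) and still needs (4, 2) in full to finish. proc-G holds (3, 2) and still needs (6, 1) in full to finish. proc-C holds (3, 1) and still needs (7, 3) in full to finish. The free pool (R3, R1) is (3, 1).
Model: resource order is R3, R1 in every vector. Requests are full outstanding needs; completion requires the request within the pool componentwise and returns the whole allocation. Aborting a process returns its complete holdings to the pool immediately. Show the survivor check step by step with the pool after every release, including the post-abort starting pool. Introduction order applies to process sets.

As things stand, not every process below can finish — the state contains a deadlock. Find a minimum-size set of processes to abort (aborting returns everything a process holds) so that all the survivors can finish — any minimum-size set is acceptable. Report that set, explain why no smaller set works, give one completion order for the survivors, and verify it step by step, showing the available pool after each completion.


Abort proc-G.
Key observation: proc-D had no path to completion before; after the abort of proc-G ((3, 2) returned), step 1 is where it fits.
Minimality: the empty abort set fails — the state is deadlocked as it stands.
Survivors finish in the order: proc-D, proc-C, proc-F, proc-E, proc-H. Check, step by step (pool after the aborts first):
  pool = (6, 3)
  run proc-D (needs (6, 3), free (6, 3)); after release of (1, 0) the pool is (7, 3)
  run proc-C (needs (7, 3), free (7, 3)); after release of (3, 1) the pool is (10, 4)
  run proc-F (needs (5, 4), free (10, 4)); after release of (1, 3) the pool is (11, 7)
  run proc-E (needs (4, 2), free (11, 7)); after release of (0, 1) the pool is (11, 8)
  run proc-H (needs (2, 1), free (11, 8)); after release of (1, 1) the pool is (12, 9)


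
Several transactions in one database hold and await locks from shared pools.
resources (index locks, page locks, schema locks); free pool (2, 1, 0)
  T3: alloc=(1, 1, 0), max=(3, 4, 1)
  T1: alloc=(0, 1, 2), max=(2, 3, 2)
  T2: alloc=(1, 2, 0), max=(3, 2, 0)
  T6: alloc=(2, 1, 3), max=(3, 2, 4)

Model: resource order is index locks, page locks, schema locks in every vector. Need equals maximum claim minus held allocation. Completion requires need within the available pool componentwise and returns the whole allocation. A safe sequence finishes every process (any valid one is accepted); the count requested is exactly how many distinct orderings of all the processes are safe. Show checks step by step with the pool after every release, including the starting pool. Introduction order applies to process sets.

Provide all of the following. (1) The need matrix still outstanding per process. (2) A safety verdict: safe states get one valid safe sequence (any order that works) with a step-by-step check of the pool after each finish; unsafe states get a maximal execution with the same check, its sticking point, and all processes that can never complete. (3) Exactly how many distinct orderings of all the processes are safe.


(1) Outstanding need per process (order index locks, page locks, schema locks):
  T3: (2, 3, 1)
  T1: (2, 2, 0)
  T2: (2, 0, 0)
  T6: (1, 1, 1)
(2) SAFE. One safe sequence: T2, T1, T6, T3.
Key observation: the order's first zero-slack moment is T2 ((2, 0, 0) needed, (2, 1, 0) free — a requested resource with nothing to spare).
Verifying each step:
  pool = (2, 1, 0)
  T2 needs (2, 0, 0) <= (2, 1, 0) -> finishes; pool += (1, 2, 0) = (3, 3, 0)
  T1 needs (2, 2, 0) <= (3, 3, 0) -> finishes; pool += (0, 1, 2) = (3, 4, 2)
  T6 needs (1, 1, 1) <= (3, 4, 2) -> finishes; pool += (2, 1, 3) = (5, 5, 5)
  T3 needs (2, 3, 1) <= (5, 5, 5) -> finishes; pool += (1, 1, 0) = (6, 6, 5)
(3) Exactly 2 of the possible complete orderings are safe sequences.


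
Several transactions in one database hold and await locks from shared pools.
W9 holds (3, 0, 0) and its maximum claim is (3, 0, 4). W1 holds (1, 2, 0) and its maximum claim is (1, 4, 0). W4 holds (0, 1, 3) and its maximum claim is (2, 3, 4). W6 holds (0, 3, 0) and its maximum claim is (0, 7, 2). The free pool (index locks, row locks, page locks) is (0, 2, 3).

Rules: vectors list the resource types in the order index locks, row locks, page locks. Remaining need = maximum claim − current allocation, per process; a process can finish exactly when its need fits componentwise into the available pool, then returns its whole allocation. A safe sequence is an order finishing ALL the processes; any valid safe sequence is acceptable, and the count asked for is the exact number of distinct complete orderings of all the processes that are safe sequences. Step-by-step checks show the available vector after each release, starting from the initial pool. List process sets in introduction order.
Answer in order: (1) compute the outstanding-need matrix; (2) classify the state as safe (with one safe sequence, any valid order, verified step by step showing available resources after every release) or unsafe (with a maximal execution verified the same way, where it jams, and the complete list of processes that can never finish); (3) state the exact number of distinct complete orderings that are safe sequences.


(1) Remaining need (order index locks, row locks, page locks):
  W9: (0, 0, 4)
  W1: (0, 2, 0)
  W4: (2, 2, 1)
  W6: (0, 4, 2)
(2) UNSAFE.
Key observation: after W1, W6 the pool peaks at (1, 7, 3), and each blocked process is short somewhere: W9 on page locks; W4 on index locks.
Going as far as possible: W1, W6; after that, nothing fits. Verifying each step:
  pool = (0, 2, 3)
  W1 needs (0, 2, 0) <= (0, 2, 3) -> finishes; pool += (1, 2, 0) = (1, 4, 3)
  W6 needs (0, 4, 2) <= (1, 4, 3) -> finishes; pool += (0, 3, 0) = (1, 7, 3)
  W9 still needs (0, 0, 4) but only (1, 7, 3) is free — short on page locks
  W4 still needs (2, 2, 1) but only (1, 7, 3) is free — short on index locks
Processes that can never finish: W9 and W4.
(3) The exact count: 0 of the possible complete orderings are safe sequences.


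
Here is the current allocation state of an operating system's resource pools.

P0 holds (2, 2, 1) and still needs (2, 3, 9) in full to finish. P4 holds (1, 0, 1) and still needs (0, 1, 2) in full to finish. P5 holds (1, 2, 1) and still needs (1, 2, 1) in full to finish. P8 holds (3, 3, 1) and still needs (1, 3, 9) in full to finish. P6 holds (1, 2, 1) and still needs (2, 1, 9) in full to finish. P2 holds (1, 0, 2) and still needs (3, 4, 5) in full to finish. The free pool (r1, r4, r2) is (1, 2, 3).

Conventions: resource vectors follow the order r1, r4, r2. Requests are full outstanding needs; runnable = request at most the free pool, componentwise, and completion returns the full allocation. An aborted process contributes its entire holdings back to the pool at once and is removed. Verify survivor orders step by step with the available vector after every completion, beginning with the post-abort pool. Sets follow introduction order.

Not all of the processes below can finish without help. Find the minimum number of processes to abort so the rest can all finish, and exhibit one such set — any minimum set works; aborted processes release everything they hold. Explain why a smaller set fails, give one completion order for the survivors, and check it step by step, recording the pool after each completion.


Abort P0 and P8.
Key observation: P6 had no path to completion before; after the abort of P0 and P8 ((5, 5, 2) returned), step 4 is where it fits.
Why nothing smaller works — every single abort fails: P0 alone leaves P8 blocked (short on r2); P4 alone leaves P0 blocked (short on r2); P5 alone leaves P0 blocked (short on r2); P8 alone leaves P0 blocked (short on r2); P6 alone leaves P0 blocked (short on r2); P2 alone leaves P0 blocked (short on r2).
One survivor order: P5, P2, P4, P6. Walking it through (post-abort pool first):
  pool = (6, 7, 5)
  P5 needs (1, 2, 1) <= (6, 7, 5) -> finishes; pool += (1, 2, 1) = (7, 9, 6)
  P2 needs (3, 4, 5) <= (7, 9, 6) -> finishes; pool += (1, 0, 2) = (8, 9, 8)
  P4 needs (0, 1, 2) <= (8, 9, 8) -> finishes; pool += (1, 0, 1) = (9, 9, 9)
  P6 needs (2, 1, 9) <= (9, 9, 9) -> finishes; pool += (1, 2, 1) = (10, 11, 10)


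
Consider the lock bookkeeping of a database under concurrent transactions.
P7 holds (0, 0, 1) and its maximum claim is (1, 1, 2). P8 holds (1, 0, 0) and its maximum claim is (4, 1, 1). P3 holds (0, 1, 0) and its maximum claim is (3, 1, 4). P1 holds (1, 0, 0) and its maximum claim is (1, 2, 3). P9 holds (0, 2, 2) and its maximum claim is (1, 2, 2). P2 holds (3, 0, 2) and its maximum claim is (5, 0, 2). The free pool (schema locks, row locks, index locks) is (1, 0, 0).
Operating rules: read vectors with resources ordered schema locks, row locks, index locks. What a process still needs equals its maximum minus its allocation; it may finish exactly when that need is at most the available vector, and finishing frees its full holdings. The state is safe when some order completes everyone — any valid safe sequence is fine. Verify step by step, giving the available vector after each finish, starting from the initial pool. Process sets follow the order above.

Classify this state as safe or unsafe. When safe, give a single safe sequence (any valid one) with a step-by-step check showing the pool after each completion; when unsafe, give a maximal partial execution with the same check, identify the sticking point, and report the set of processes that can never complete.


SAFE, for example via the order P9, P7, P1, P2, P3, P8.
Key observation: at P9 the run first touches a limit — (1, 0, 0) against (1, 0, 0), exact on a resource it actually requests.
Check, step by step:
  pool = (1, 0, 0)
  P9: need (1, 0, 0) fits (1, 0, 0); releases (0, 2, 2), pool now (1, 2, 2)
  P7: need (1, 1, 1) fits (1, 2, 2); releases (0, 0, 1), pool now (1, 2, 3)
  P1: need (0, 2, 3) fits (1, 2, 3); releases (1, 0, 0), pool now (2, 2, 3)
  P2: need (2, 0, 0) fits (2, 2, 3); releases (3, 0, 2), pool now (5, 2, 5)
  P3: need (3, 0, 4) fits (5, 2, 5); releases (0, 1, 0), pool now (5, 3, 5)
  P8: need (3, 1, 1) fits (5, 3, 5); releases (1, 0, 0), pool now (6, 3, 5)


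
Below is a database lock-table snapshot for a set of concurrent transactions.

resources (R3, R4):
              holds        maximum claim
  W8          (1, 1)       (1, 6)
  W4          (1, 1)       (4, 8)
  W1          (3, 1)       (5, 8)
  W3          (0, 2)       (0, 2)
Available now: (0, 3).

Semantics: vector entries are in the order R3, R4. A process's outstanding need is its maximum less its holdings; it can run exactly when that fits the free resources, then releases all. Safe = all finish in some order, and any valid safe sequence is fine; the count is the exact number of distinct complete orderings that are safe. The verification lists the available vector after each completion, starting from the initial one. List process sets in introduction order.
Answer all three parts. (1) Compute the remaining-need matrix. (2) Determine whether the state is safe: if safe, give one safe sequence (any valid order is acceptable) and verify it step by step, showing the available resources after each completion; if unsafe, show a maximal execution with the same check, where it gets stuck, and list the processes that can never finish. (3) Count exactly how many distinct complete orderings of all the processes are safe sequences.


(1) Remaining need (order R3, R4):
  W8: (0, 5)
  W4: (3, 7)
  W1: (2, 7)
  W3: (0, 0)
(2) The state is UNSAFE.
Key observation: the pool after W3, W8 is (1, 6); every surviving request exceeds it in R3, so progress ends there.
The run W3, W8 cannot be extended any further. Walking it through:
  pool = (0, 3)
  W3: need (0, 0) fits (0, 3); releases (0, 2), pool now (0, 5)
  W8: need (0, 5) fits (0, 5); releases (1, 1), pool now (1, 6)
  W4 cannot run: need (3, 7) vs free (1, 6) (insufficient R3 and R4)
  W1 cannot run: need (2, 7) vs free (1, 6) (insufficient R3 and R4)
Never able to finish: W4 and W1.
(3) Exactly 0 of the possible complete orderings are safe sequences.


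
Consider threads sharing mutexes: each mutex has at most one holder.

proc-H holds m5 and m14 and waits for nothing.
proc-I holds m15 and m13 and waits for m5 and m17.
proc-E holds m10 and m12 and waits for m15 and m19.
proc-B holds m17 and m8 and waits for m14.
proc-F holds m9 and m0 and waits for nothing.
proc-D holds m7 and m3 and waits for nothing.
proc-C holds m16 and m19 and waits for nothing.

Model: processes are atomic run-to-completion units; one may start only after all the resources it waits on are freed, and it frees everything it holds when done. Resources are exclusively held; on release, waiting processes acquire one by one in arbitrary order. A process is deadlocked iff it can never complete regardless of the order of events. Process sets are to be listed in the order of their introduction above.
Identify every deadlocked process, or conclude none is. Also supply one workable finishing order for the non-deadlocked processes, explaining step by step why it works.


Nothing here is deadlocked.
Key observation: there is no circular wait here — follow any chain and it reaches a process that is free to run now.
A valid finishing order for the others: proc-H, proc-C, proc-B, proc-I, proc-F, proc-D, proc-E.
Step-by-step check:
  proc-H: no waits; runs immediately, freeing m5 and m14
  proc-C: no waits; runs immediately, freeing m16 and m19
  run proc-B (all its waits — m14 — are resolved); releases m17 and m8
  run proc-I (all its waits — m5 and m17 — are resolved); releases m15 and m13
  proc-F: no waits; runs immediately, freeing m9 and m0
  proc-D: no waits; runs immediately, freeing m7 and m3
  run proc-E (all its waits — m15 and m19 — are resolved); releases m10 and m12


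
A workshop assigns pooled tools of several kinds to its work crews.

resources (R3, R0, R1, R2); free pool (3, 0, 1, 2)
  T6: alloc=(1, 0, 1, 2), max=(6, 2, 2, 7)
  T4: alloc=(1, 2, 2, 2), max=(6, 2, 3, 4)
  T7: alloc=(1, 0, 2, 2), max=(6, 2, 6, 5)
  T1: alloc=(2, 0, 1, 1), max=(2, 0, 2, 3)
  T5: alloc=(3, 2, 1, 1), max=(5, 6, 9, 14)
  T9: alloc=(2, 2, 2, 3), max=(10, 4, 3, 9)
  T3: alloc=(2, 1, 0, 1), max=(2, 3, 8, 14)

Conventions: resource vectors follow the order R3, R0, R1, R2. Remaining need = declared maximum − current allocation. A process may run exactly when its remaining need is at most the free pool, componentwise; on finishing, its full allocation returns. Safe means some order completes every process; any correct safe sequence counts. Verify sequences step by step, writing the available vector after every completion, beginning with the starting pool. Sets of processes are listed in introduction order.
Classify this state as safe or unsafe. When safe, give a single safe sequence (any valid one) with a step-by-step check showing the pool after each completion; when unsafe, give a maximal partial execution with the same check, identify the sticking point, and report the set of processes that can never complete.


UNSAFE.
Key observation: once T1, T4, T7, T6, T9 finish, the pool peaks at (10, 4, 9, 12) — and every remaining process still needs more R2 than that.
A maximal execution: T1, T4, T7, T6, T9 — then nothing else fits. Walking it through:
  pool = (3, 0, 1, 2)
  T1 needs (0, 0, 1, 2) <= (3, 0, 1, 2) -> finishes; pool += (2, 0, 1, 1) = (5, 0, 2, 3)
  T4 needs (5, 0, 1, 2) <= (5, 0, 2, 3) -> finishes; pool += (1, 2, 2, 2) = (6, 2, 4, 5)
  T7 needs (5, 2, 4, 3) <= (6, 2, 4, 5) -> finishes; pool += (1, 0, 2, 2) = (7, 2, 6, 7)
  T6 needs (5, 2, 1, 5) <= (7, 2, 6, 7) -> finishes; pool += (1, 0, 1, 2) = (8, 2, 7, 9)
  T9 needs (8, 2, 1, 6) <= (8, 2, 7, 9) -> finishes; pool += (2, 2, 2, 3) = (10, 4, 9, 12)
  T5 still needs (2, 4, 8, 13) but only (10, 4, 9, 12) is free — short on R2
  T3 still needs (0, 2, 8, 13) but only (10, 4, 9, 12) is free — short on R2
Processes that can never finish: T5 and T3.


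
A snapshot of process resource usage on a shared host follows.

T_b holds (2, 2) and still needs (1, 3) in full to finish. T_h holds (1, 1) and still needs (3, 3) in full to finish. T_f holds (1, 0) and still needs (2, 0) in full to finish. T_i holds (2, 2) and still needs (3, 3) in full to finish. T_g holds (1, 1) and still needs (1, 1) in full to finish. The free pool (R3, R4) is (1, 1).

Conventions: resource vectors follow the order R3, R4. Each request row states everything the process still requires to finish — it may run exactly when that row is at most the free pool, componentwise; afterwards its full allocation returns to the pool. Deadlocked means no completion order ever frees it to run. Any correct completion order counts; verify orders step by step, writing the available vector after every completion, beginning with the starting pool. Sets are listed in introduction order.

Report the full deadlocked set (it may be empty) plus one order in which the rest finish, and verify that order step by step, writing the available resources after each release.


The deadlocked set is T_b, T_h and T_i.
Key observation: the wall is R4: completing T_g, T_f brings the pool only to (3, 2), and all the rest need more.
The rest can finish in the order T_g, T_f. Check, step by step:
  pool = (1, 1)
  run T_g (needs (1, 1), free (1, 1)); after release of (1, 1) the pool is (2, 2)
  run T_f (needs (2, 0), free (2, 2)); after release of (1, 0) the pool is (3, 2)
The stuck group stays short no matter what:
  blocked: T_b wants (1, 3), pool (3, 2) — not enough R4
  blocked: T_h wants (3, 3), pool (3, 2) — not enough R4
  blocked: T_i wants (3, 3), pool (3, 2) — not enough R4


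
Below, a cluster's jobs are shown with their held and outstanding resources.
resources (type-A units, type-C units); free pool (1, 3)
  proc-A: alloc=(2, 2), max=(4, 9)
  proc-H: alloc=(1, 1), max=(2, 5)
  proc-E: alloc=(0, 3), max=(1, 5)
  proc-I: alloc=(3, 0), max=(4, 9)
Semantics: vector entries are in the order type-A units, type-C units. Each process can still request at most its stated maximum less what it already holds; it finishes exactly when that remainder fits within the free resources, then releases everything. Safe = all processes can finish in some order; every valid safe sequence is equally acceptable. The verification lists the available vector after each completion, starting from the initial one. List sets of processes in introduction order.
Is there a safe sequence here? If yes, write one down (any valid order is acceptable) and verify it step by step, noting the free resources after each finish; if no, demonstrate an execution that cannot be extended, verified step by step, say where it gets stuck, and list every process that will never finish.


SAFE, for example via the order proc-E, proc-H, proc-A, proc-I.
Key observation: the first exact fit in this order is proc-E — it needs (1, 2) with (1, 3) free, meeting a requested resource to the last unit.
Check, step by step:
  pool = (1, 3)
  run proc-E (needs (1, 2), free (1, 3)); after release of (0, 3) the pool is (1, 6)
  run proc-H (needs (1, 4), free (1, 6)); after release of (1, 1) the pool is (2, 7)
  run proc-A (needs (2, 7), free (2, 7)); after release of (2, 2) the pool is (4, 9)
  run proc-I (needs (1, 9), free (4, 9)); after release of (3, 0) the pool is (7, 9)


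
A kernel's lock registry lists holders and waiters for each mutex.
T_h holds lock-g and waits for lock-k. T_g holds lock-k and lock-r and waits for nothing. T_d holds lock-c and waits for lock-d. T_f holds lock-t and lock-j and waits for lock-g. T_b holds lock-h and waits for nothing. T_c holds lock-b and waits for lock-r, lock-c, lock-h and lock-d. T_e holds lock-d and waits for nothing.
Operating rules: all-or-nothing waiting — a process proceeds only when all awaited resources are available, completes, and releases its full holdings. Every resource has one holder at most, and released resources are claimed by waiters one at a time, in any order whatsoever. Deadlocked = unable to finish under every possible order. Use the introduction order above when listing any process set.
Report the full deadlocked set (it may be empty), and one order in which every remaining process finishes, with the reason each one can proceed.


No process is deadlocked.
Key observation: the waits form no ring: some process can always run, and its releases unblock the others one by one.
One completion order for the rest: T_g, T_e, T_h, T_d, T_f, T_b, T_c.
Verifying each step:
  run T_g (it waits on nothing); releases lock-k and lock-r
  run T_e (it waits on nothing); releases lock-d
  T_h: everything it awaited (lock-k) is free; runs, freeing lock-g
  T_d: everything it awaited (lock-d) is free; runs, freeing lock-c
  T_f: everything it awaited (lock-g) is free; runs, freeing lock-t and lock-j
  run T_b (it waits on nothing); releases lock-h
  T_c: everything it awaited (lock-r, lock-c, lock-h and lock-d) is free; runs, freeing lock-b


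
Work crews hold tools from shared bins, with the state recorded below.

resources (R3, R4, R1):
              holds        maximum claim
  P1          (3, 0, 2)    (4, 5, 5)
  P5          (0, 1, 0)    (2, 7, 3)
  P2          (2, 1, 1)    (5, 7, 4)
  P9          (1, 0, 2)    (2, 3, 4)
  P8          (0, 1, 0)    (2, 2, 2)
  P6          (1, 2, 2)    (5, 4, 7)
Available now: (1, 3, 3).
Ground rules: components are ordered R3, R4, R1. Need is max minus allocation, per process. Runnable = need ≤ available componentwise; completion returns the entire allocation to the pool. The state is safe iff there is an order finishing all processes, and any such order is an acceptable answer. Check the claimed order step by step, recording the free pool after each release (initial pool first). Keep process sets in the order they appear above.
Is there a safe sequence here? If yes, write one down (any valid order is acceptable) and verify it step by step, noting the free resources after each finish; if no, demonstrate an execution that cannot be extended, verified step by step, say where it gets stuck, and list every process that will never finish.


UNSAFE.
Key observation: after P9, P8 the pool peaks at (2, 4, 5), and each blocked process is short somewhere: P1 on R4; P5 on R4; P2 on R3, R4; P6 on R3.
The run P9, P8 cannot be extended any further. Check, step by step:
  pool = (1, 3, 3)
  P9 needs (1, 3, 2) <= (1, 3, 3) -> finishes; pool += (1, 0, 2) = (2, 3, 5)
  P8 needs (2, 1, 2) <= (2, 3, 5) -> finishes; pool += (0, 1, 0) = (2, 4, 5)
  P1 still needs (1, 5, 3) but only (2, 4, 5) is free — short on R4
  P5 still needs (2, 6, 3) but only (2, 4, 5) is free — short on R4
  P2 still needs (3, 6, 3) but only (2, 4, 5) is free — short on R3 and R4
  P6 still needs (4, 2, 5) but only (2, 4, 5) is free — short on R3
Permanently blocked: P1, P5, P2 and P6.


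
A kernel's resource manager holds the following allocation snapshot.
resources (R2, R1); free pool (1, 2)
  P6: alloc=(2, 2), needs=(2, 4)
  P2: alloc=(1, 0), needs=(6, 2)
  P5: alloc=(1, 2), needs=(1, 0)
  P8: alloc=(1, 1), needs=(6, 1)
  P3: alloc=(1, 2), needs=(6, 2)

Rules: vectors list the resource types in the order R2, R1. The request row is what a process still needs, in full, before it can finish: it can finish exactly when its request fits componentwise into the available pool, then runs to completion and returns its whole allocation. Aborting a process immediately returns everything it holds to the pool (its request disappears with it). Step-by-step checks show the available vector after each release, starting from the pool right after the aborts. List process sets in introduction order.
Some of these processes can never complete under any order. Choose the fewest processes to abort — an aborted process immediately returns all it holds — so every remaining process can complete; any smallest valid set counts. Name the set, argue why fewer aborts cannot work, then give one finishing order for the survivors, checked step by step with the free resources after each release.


Minimum abort set: P8 and P3.
Key observation: P2 was stuck for good until P8 and P3 gave back (2, 3); in the order shown it finishes at step 3.
No one abort is enough; case by case: P6 alone leaves P2 blocked (short on R2); P2 alone leaves P8 blocked (short on R2); P5 alone leaves P2 blocked (short on R2); P8 alone leaves P2 blocked (short on R2); P3 alone leaves P2 blocked (short on R2).
The survivors complete as P6, P5, P2. Step-by-step check (starting from the post-abort pool):
  pool = (3, 5)
  run P6 (needs (2, 4), free (3, 5)); after release of (2, 2) the pool is (5, 7)
  run P5 (needs (1, 0), free (5, 7)); after release of (1, 2) the pool is (6, 9)
  run P2 (needs (6, 2), free (6, 9)); after release of (1, 0) the pool is (7, 9)


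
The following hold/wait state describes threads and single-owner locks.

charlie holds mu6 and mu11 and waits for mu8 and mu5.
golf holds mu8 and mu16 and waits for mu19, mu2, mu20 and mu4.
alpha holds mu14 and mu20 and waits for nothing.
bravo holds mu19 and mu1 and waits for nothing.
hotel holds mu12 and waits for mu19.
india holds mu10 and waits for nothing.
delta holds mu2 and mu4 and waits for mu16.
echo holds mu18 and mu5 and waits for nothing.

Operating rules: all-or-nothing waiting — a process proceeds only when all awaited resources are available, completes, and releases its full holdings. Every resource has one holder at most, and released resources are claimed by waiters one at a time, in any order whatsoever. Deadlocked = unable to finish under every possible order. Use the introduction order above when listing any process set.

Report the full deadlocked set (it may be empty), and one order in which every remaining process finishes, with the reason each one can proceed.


The deadlocked set is charlie, golf and delta.
Key observation: the cycle golf -> delta -> golf can never break — each member waits on the next; charlie waits into the deadlock from upstream.
One completion order for the rest: bravo, echo, hotel, alpha, india.
Verifying each step:
  run bravo (it waits on nothing); releases mu19 and mu1
  run echo (it waits on nothing); releases mu18 and mu5
  hotel: everything it awaited (mu19) is free; runs, freeing mu12
  run alpha (it waits on nothing); releases mu14 and mu20
  run india (it waits on nothing); releases mu10


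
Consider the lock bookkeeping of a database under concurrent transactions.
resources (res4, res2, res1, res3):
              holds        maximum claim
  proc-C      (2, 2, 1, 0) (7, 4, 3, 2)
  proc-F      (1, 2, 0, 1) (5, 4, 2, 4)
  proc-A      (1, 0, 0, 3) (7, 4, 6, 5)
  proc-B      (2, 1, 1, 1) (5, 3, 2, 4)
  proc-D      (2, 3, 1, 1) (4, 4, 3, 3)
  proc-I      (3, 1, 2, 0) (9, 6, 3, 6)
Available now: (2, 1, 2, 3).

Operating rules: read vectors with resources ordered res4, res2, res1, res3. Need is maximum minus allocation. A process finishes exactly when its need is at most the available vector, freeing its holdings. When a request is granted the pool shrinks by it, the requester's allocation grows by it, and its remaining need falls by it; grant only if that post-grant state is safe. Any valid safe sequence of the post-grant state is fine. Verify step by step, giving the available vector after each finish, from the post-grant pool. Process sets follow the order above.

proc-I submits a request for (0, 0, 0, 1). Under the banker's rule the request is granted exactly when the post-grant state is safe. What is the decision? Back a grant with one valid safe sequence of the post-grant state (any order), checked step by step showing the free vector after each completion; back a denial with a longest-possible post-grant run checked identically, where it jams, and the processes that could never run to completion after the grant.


GRANT: granting preserves safety; a valid post-grant sequence is proc-D, proc-F, proc-B, proc-I, proc-C, proc-A.
Key observation: post-grant, (2, 1, 2, 2) remains, and an order beginning with proc-D completes everyone.
Check on the post-grant state, step by step:
  pool = (2, 1, 2, 2)
  proc-D: need (2, 1, 2, 2) fits (2, 1, 2, 2); releases (2, 3, 1, 1), pool now (4, 4, 3, 3)
  proc-F: need (4, 2, 2, 3) fits (4, 4, 3, 3); releases (1, 2, 0, 1), pool now (5, 6, 3, 4)
  proc-B: need (3, 2, 1, 3) fits (5, 6, 3, 4); releases (2, 1, 1, 1), pool now (7, 7, 4, 5)
  proc-I: need (6, 5, 1, 5) fits (7, 7, 4, 5); releases (3, 1, 2, 1), pool now (10, 8, 6, 6)
  proc-C: need (5, 2, 2, 2) fits (10, 8, 6, 6); releases (2, 2, 1, 0), pool now (12, 10, 7, 6)
  proc-A: need (6, 4, 6, 2) fits (12, 10, 7, 6); releases (1, 0, 0, 3), pool now (13, 10, 7, 9)


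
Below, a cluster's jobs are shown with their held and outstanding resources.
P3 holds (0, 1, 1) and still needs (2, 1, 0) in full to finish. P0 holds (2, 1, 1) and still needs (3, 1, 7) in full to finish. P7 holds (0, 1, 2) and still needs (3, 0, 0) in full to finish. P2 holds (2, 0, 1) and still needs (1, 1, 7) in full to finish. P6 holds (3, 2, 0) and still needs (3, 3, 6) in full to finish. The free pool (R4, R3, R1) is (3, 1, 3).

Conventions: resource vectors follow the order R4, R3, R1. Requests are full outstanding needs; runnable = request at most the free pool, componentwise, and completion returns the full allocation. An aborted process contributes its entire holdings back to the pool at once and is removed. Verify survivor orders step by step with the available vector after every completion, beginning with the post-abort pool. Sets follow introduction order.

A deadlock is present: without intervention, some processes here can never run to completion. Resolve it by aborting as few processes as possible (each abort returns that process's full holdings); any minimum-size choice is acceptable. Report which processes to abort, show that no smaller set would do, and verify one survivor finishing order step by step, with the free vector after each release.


Abort P0.
Key observation: the returned (2, 1, 1) from P0 is what brings P2 — unrunnable before, under any order — into play at step 4.
Why nothing smaller works: aborting no one leaves the state deadlocked as given.
One survivor order: P7, P6, P3, P2. Verifying each step (post-abort pool first):
  pool = (5, 2, 4)
  P7: need (3, 0, 0) fits (5, 2, 4); releases (0, 1, 2), pool now (5, 3, 6)
  P6: need (3, 3, 6) fits (5, 3, 6); releases (3, 2, 0), pool now (8, 5, 6)
  P3: need (2, 1, 0) fits (8, 5, 6); releases (0, 1, 1), pool now (8, 6, 7)
  P2: need (1, 1, 7) fits (8, 6, 7); releases (2, 0, 1), pool now (10, 6, 8)


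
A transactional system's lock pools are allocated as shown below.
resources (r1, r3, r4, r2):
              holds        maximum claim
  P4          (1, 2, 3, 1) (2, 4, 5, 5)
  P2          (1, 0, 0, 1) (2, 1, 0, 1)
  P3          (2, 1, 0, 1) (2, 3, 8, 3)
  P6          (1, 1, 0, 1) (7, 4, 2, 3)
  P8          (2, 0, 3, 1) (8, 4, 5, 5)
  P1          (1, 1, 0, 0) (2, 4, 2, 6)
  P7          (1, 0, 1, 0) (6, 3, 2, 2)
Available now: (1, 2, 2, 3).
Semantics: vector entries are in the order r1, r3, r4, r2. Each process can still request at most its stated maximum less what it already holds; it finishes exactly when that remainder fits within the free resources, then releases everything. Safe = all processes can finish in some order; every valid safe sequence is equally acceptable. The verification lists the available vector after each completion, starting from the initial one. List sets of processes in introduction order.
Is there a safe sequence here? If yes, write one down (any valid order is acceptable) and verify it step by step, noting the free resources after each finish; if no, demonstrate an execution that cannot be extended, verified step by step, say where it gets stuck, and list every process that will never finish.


The state is UNSAFE.
Key observation: after P2, P4 the pool peaks at (3, 4, 5, 5), and each blocked process is short somewhere: P3 on r4; P6 on r1; P8 on r1; P1 on r2; P7 on r1.
Going as far as possible: P2, P4; after that, nothing fits. Walking it through:
  pool = (1, 2, 2, 3)
  P2: need (1, 1, 0, 0) fits (1, 2, 2, 3); releases (1, 0, 0, 1), pool now (2, 2, 2, 4)
  P4: need (1, 2, 2, 4) fits (2, 2, 2, 4); releases (1, 2, 3, 1), pool now (3, 4, 5, 5)
  blocked: P3 wants (0, 2, 8, 2), pool (3, 4, 5, 5) — not enough r4
  blocked: P6 wants (6, 3, 2, 2), pool (3, 4, 5, 5) — not enough r1
  blocked: P8 wants (6, 4, 2, 4), pool (3, 4, 5, 5) — not enough r1
  blocked: P1 wants (1, 3, 2, 6), pool (3, 4, 5, 5) — not enough r2
  blocked: P7 wants (5, 3, 1, 2), pool (3, 4, 5, 5) — not enough r1
Permanently blocked: P3, P6, P8, P1 and P7.


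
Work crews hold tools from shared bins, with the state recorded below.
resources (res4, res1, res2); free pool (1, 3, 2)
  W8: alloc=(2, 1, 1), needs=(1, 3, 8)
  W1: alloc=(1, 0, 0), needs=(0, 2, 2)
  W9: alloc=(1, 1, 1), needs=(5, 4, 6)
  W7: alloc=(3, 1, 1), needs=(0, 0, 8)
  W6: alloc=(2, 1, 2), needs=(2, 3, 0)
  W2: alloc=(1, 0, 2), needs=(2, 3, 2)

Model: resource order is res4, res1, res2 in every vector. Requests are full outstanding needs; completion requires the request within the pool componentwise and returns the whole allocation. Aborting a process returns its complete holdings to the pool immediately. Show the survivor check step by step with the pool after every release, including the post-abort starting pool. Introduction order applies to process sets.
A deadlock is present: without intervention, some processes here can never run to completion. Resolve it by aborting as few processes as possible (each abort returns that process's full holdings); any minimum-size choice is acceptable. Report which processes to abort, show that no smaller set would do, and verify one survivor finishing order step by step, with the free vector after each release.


Minimum abort set: W7.
Key observation: the returned (3, 1, 1) from W7 is what brings W8 — unrunnable before, under any order — into play at step 5.
Why nothing smaller works: aborting no one leaves the state deadlocked as given.
One survivor order: W6, W1, W2, W9, W8. Step-by-step check (post-abort pool first):
  pool = (4, 4, 3)
  W6 needs (2, 3, 0) <= (4, 4, 3) -> finishes; pool += (2, 1, 2) = (6, 5, 5)
  W1 needs (0, 2, 2) <= (6, 5, 5) -> finishes; pool += (1, 0, 0) = (7, 5, 5)
  W2 needs (2, 3, 2) <= (7, 5, 5) -> finishes; pool += (1, 0, 2) = (8, 5, 7)
  W9 needs (5, 4, 6) <= (8, 5, 7) -> finishes; pool += (1, 1, 1) = (9, 6, 8)
  W8 needs (1, 3, 8) <= (9, 6, 8) -> finishes; pool += (2, 1, 1) = (11, 7, 9)


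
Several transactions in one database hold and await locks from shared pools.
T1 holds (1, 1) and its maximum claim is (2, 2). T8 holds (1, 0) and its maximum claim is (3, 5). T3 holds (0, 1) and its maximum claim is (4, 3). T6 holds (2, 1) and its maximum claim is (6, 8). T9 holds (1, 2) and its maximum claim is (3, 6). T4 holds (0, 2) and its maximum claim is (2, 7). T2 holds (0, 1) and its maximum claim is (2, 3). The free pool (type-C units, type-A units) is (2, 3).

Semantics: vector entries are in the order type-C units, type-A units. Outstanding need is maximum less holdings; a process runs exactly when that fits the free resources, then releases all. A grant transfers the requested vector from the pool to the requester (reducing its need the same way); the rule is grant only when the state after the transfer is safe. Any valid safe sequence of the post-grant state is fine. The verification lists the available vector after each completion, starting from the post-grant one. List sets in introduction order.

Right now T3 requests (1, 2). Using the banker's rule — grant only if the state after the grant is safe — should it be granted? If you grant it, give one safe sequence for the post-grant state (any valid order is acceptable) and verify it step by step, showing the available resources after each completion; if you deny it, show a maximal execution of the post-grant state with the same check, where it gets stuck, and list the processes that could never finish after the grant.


DENY — the pretend-granted state is unsafe.
Key observation: after T1, T2 the pool peaks at (2, 3), and each blocked process is short somewhere: T8 on type-A units; T3 on type-C units; T6 on type-C units, type-A units; T9 on type-A units; T4 on type-A units.
On the post-grant state, T1, T2 is a maximal run — nothing extends it. Step-by-step check:
  pool = (1, 1)
  run T1 (needs (1, 1), free (1, 1)); after release of (1, 1) the pool is (2, 2)
  run T2 (needs (2, 2), free (2, 2)); after release of (0, 1) the pool is (2, 3)
  T8 cannot run: need (2, 5) vs free (2, 3) (insufficient type-A units)
  T3 cannot run: need (3, 0) vs free (2, 3) (insufficient type-C units)
  T6 cannot run: need (4, 7) vs free (2, 3) (insufficient type-C units and type-A units)
  T9 cannot run: need (2, 4) vs free (2, 3) (insufficient type-A units)
  T4 cannot run: need (2, 5) vs free (2, 3) (insufficient type-A units)
Post-grant, the permanently blocked set is T8, T3, T6, T9 and T4.


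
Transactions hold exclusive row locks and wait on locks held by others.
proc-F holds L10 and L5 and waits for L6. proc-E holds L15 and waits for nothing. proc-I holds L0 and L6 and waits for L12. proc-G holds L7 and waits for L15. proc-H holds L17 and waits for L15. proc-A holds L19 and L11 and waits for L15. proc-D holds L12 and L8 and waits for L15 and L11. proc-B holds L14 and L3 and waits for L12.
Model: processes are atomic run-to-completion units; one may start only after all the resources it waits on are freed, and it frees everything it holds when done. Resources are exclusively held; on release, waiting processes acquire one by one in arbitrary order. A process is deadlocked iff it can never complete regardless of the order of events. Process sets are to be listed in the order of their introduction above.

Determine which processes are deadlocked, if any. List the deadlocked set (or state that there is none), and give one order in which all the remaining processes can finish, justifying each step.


The deadlocked set is empty.
Key observation: although several processes wait, no cycle exists — each chain bottoms out at a free runner.
A valid finishing order for the others: proc-E, proc-A, proc-D, proc-B, proc-G, proc-H, proc-I, proc-F.
Step-by-step check:
  proc-E: no waits; runs immediately, freeing L15
  proc-A: everything it awaited (L15) is free; runs, freeing L19 and L11
  proc-D: everything it awaited (L15 and L11) is free; runs, freeing L12 and L8
  proc-B: everything it awaited (L12) is free; runs, freeing L14 and L3
  proc-G: everything it awaited (L15) is free; runs, freeing L7
  proc-H: everything it awaited (L15) is free; runs, freeing L17
  proc-I: everything it awaited (L12) is free; runs, freeing L0 and L6
  proc-F: everything it awaited (L6) is free; runs, freeing L10 and L5
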